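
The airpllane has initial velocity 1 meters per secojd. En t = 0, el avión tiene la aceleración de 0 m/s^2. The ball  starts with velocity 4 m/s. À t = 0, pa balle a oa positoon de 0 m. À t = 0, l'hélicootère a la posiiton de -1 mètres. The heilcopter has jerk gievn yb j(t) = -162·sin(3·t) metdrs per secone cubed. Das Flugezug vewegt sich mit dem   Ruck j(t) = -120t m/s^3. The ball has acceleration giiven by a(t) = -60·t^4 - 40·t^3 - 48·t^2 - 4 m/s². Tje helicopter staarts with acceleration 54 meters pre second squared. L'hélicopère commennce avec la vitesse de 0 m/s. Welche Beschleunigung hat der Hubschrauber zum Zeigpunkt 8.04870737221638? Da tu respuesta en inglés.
We must find the antiderivative of our jerk equation j(t) = -162·sin(3·t) 1 time. Integrating jerk and using the initial condition a(0) = 54, we get a(t) = 54·cos(3·t). We have acceleration a(t) = 54·cos(3·t). Substituting t = 8.04870737221638: a(8.04870737221638) = 29.7817143912504.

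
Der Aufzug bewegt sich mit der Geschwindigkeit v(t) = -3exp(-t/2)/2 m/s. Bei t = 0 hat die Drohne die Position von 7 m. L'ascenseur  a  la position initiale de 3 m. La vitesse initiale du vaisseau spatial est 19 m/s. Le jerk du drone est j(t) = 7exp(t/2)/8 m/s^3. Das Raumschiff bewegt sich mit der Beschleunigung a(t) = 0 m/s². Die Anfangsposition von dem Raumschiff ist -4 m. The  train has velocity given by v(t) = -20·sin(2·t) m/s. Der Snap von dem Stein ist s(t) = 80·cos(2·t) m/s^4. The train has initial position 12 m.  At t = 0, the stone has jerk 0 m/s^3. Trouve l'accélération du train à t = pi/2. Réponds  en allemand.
Um dies zu lösen, müssen wir 1 Ableitung unserer Gleichung für die Geschwindigkeit v(t) = -20·sin(2·t) nehmen. Mit d/dt von v(t) finden wir a(t) = -40·cos(2·t). Aus der Gleichung für die Beschleunigung a(t) = -40·cos(2·t), setzen wir t = pi/2 ein und erhalten a = 40.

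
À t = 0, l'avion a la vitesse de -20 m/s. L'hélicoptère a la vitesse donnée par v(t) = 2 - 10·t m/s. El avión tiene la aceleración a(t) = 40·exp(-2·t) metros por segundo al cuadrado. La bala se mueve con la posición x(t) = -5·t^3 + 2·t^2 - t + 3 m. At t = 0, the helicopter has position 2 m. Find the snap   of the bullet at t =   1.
To solve this, we need to take 4 derivatives of our position equation x(t) = -5·t^3 + 2·t^2 - t + 3. The derivative of position gives velocity: v(t) = -15·t^2 + 4·t - 1. Taking d/dt of v(t), we find a(t) = 4 - 30·t. Taking d/dt of a(t), we find j(t) = -30. The derivative of jerk gives snap: s(t) = 0. From the given snap equation s(t) = 0, we substitute t = 1 to get s = 0.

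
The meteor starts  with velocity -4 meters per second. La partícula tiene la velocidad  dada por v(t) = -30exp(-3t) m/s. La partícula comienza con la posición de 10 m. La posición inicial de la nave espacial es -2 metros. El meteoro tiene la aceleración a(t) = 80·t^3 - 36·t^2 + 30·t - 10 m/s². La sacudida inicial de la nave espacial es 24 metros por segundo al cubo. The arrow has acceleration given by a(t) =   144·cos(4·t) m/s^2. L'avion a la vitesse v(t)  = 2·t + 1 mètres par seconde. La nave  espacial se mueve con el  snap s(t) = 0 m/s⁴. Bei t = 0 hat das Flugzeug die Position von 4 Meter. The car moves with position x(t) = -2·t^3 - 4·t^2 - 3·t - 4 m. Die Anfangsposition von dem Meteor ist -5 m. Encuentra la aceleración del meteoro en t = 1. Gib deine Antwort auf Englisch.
From the given acceleration equation a(t) = 80·t^3 - 36·t^2 + 30·t - 10, we substitute t = 1 to get a = 64.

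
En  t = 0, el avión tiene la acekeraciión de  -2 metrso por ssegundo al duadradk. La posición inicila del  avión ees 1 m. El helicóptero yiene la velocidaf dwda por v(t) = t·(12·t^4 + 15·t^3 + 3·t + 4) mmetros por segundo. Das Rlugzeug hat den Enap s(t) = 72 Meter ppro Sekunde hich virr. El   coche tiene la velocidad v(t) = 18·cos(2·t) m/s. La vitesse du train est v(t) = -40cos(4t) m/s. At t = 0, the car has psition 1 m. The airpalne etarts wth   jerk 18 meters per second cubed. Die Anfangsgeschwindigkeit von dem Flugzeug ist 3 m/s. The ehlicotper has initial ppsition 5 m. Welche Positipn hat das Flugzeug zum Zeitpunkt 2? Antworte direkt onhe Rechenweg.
Die Position bei t = 2 ist x = 75.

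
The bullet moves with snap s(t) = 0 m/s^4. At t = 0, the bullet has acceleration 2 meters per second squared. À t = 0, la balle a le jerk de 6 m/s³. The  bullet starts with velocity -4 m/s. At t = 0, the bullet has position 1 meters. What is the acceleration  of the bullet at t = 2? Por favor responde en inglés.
To solve this, we need to take 2 antiderivatives of our snap equation s(t) = 0. Finding the integral of s(t) and using j(0) = 6: j(t) = 6. Taking ∫j(t)dt and applying a(0) = 2, we find a(t) = 6·t + 2. We have acceleration a(t) = 6·t + 2. Substituting t = 2: a(2) = 14.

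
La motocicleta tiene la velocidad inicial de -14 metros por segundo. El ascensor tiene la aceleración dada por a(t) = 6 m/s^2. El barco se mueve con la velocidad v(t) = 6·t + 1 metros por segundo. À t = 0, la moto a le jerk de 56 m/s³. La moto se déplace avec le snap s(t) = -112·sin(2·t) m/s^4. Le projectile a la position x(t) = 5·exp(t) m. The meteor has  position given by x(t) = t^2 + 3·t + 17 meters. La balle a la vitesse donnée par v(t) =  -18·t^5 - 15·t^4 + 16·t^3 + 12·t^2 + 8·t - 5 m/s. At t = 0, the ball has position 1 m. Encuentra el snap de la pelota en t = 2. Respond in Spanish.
Partiendo de la velocidad v(t) = -18·t^5 - 15·t^4 + 16·t^3 + 12·t^2 + 8·t - 5, tomamos 3 derivadas. Tomando d/dt de v(t), encontramos a(t) = -90·t^4 - 60·t^3 + 48·t^2 + 24·t + 8. Derivando la aceleración, obtenemos la sacudida: j(t) = -360·t^3 - 180·t^2 + 96·t + 24. Derivando la sacudida, obtenemos el snap: s(t) = -1080·t^2 - 360·t + 96. De la ecuación del snap s(t) = -1080·t^2 - 360·t + 96, sustituimos t = 2 para obtener s = -4944.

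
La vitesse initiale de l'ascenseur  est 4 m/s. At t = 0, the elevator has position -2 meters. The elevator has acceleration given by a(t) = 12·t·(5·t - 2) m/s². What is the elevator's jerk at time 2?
We must differentiate our acceleration equation a(t) = 12·t·(5·t - 2) 1 time. Taking d/dt of a(t), we find j(t) = 120·t - 24. Using j(t) = 120·t - 24 and substituting t = 2, we find j = 216.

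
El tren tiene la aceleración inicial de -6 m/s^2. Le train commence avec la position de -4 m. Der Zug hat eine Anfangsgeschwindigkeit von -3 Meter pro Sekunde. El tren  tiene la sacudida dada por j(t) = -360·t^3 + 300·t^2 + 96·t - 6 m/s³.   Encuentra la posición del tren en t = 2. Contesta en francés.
Nous devons trouver l'intégrale de notre équation du jerk j(t) = -360·t^3 + 300·t^2 + 96·t - 6 3 fois. L'intégrale du jerk est l'accélération. En utilisant a(0) = -6, nous obtenons a(t) = -90·t^4 + 100·t^3 + 48·t^2 - 6·t - 6. En prenant ∫a(t)dt et en appliquant v(0) = -3, nous trouvons v(t) = -18·t^5 + 25·t^4 + 16·t^3 - 3·t^2 - 6·t - 3. La primitive de la vitesse est la position. En utilisant x(0) = -4, nous obtenons x(t) = -3·t^6 + 5·t^5 + 4·t^4 - t^3 - 3·t^2 - 3·t - 4. En utilisant x(t) = -3·t^6 + 5·t^5 + 4·t^4 - t^3 - 3·t^2 - 3·t - 4 et en substituant t = 2, nous trouvons x = 2.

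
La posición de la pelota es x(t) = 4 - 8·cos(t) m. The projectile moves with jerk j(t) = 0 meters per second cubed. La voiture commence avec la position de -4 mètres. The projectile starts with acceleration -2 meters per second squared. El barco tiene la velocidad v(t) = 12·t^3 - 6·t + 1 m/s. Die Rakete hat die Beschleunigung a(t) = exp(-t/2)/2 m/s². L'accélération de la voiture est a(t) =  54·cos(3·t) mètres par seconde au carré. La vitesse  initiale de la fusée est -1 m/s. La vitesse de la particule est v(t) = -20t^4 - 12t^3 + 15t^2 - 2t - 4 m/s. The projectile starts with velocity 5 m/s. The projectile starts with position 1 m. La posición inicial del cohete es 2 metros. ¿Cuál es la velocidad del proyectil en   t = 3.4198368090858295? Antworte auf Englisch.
To find the answer, we compute 2 integrals of j(t) = 0. The antiderivative of jerk is acceleration. Using a(0) = -2, we get a(t) = -2. The integral of acceleration is velocity. Using v(0) = 5, we get v(t) = 5 - 2·t. We have velocity v(t) = 5 - 2·t. Substituting t = 3.4198368090858295: v(3.4198368090858295) = -1.83967361817166.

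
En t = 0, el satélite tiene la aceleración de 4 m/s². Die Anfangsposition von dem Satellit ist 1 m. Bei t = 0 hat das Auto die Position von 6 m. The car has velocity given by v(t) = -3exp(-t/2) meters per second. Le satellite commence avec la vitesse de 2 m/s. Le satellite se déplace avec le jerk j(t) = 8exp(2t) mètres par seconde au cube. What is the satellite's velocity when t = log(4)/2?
Starting from jerk j(t) = 8·exp(2·t), we take 2 antiderivatives. Finding the integral of j(t) and using a(0) = 4: a(t) = 4·exp(2·t). Finding the antiderivative of a(t) and using v(0) = 2: v(t) = 2·exp(2·t). Using v(t) = 2·exp(2·t) and substituting t = log(4)/2, we find v = 8.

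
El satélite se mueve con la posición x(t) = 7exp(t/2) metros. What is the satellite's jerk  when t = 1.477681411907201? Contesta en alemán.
Wir müssen unsere Gleichung für die Position x(t) = 7·exp(t/2) 3-mal ableiten. Mit d/dt von x(t) finden wir v(t) = 7·exp(t/2)/2. Durch Ableiten von der Geschwindigkeit erhalten wir die Beschleunigung: a(t) = 7·exp(t/2)/4. Mit d/dt von a(t) finden wir j(t) = 7·exp(t/2)/8. Wir haben den Ruck j(t) = 7·exp(t/2)/8. Durch Einsetzen von t = 1.477681411907201: j(1.477681411907201) = 1.83181872721420.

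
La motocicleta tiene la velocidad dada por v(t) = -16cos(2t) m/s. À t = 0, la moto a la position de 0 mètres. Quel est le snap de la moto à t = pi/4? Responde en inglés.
Starting from velocity v(t) = -16·cos(2·t), we take 3 derivatives. Differentiating velocity, we get acceleration: a(t) = 32·sin(2·t). The derivative of acceleration gives jerk: j(t) = 64·cos(2·t). Taking d/dt of j(t), we find s(t) = -128·sin(2·t). Using s(t) = -128·sin(2·t) and substituting t = pi/4, we find s = -128.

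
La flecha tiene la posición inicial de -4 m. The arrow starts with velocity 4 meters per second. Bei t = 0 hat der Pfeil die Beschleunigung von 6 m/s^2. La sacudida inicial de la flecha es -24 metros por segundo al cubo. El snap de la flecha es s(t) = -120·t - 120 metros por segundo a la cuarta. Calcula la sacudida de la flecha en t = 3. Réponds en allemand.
Wir müssen unsere Gleichung für den Snap s(t) = -120·t - 120 1-mal integrieren. Das Integral von dem Snap ist der Ruck. Mit j(0) = -24 erhalten wir j(t) = -60·t^2 - 120·t - 24. Mit j(t) = -60·t^2 - 120·t - 24 und Einsetzen von t = 3, finden wir j = -924.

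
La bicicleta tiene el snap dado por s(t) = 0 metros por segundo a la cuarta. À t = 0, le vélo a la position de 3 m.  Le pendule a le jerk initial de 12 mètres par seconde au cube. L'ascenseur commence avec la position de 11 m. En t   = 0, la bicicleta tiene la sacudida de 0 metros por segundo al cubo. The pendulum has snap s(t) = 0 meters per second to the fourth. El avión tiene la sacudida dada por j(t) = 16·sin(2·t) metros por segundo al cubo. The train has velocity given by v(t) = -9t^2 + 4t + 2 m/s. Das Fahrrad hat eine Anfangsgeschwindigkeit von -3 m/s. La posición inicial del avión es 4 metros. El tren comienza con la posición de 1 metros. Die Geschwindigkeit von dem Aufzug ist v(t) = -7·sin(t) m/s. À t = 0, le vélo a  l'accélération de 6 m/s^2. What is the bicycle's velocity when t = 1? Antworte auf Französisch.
Pour résoudre ceci, nous devons prendre 3 intégrales de notre équation du snap s(t) = 0. L'intégrale du snap est le jerk. En utilisant j(0) = 0, nous obtenons j(t) = 0. La primitive du jerk, avec a(0) = 6, donne l'accélération: a(t) = 6. La primitive de l'accélération est la vitesse. En utilisant v(0) = -3, nous obtenons v(t) = 6·t - 3. En utilisant v(t) = 6·t - 3 et en substituant t = 1, nous trouvons v = 3.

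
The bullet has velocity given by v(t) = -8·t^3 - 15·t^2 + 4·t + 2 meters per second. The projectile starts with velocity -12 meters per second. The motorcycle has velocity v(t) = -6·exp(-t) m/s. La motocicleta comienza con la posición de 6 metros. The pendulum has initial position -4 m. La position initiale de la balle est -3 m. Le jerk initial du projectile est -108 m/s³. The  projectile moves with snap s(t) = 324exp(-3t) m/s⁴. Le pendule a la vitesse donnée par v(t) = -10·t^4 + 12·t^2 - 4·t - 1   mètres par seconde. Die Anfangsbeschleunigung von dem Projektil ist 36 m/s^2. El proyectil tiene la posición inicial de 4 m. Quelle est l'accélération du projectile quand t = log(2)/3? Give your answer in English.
We must find the integral of our snap equation s(t) = 324·exp(-3·t) 2 times. Finding the integral of s(t) and using j(0) = -108: j(t) = -108·exp(-3·t). The antiderivative of jerk is acceleration. Using a(0) = 36, we get a(t) = 36·exp(-3·t). From the given acceleration equation a(t) = 36·exp(-3·t), we substitute t = log(2)/3 to get a = 18.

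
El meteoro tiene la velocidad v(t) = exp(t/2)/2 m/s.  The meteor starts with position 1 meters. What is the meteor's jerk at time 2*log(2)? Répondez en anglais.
To solve this, we need to take 2 derivatives of our velocity equation v(t) = exp(t/2)/2. Differentiating velocity, we get acceleration: a(t) = exp(t/2)/4. Taking d/dt of a(t), we find j(t) = exp(t/2)/8. Using j(t) = exp(t/2)/8 and substituting t = 2*log(2), we find j = 1/4.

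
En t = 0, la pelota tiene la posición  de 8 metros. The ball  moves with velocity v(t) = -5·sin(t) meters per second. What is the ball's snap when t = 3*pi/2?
Starting from velocity v(t) = -5·sin(t), we take 3 derivatives. Taking d/dt of v(t), we find a(t) = -5·cos(t). Taking d/dt of a(t), we find j(t) = 5·sin(t). Differentiating jerk, we get snap: s(t) = 5·cos(t). From the given snap equation s(t) = 5·cos(t), we substitute t = 3*pi/2 to get s = 0.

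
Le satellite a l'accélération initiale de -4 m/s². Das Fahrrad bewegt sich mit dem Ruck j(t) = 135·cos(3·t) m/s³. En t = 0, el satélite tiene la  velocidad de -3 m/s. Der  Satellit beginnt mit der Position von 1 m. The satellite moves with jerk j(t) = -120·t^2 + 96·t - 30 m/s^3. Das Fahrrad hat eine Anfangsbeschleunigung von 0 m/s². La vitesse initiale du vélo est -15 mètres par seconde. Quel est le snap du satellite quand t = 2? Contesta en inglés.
To solve this, we need to take 1 derivative of our jerk equation j(t) = -120·t^2 + 96·t - 30. Differentiating jerk, we get snap: s(t) = 96 - 240·t. We have snap s(t) = 96 - 240·t. Substituting t = 2: s(2) = -384.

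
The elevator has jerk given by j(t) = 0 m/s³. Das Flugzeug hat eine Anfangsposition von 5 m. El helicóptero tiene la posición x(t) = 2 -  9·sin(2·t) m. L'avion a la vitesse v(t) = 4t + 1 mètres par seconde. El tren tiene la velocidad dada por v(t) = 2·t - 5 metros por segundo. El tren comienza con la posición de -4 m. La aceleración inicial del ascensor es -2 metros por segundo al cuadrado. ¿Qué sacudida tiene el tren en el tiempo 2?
Debemos derivar nuestra ecuación de la velocidad v(t) = 2·t - 5 2 veces. Tomando d/dt de v(t), encontramos a(t) = 2. Tomando d/dt de a(t), encontramos j(t) = 0. Tenemos la sacudida j(t) = 0. Sustituyendo t = 2: j(2) = 0.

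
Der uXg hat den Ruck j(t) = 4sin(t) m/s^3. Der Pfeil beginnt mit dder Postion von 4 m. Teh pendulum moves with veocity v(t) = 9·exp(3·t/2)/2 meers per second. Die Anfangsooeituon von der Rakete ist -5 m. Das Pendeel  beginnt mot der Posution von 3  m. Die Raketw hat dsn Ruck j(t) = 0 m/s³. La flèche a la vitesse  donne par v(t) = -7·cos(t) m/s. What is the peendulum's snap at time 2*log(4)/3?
We must differentiate our velocity equation v(t) = 9·exp(3·t/2)/2 3 times. Differentiating velocity, we get acceleration: a(t) = 27·exp(3·t/2)/4. Differentiating acceleration, we get jerk: j(t) = 81·exp(3·t/2)/8. Taking d/dt of j(t), we find s(t) = 243·exp(3·t/2)/16. We have snap s(t) = 243·exp(3·t/2)/16. Substituting t = 2*log(4)/3: s(2*log(4)/3) = 243/4.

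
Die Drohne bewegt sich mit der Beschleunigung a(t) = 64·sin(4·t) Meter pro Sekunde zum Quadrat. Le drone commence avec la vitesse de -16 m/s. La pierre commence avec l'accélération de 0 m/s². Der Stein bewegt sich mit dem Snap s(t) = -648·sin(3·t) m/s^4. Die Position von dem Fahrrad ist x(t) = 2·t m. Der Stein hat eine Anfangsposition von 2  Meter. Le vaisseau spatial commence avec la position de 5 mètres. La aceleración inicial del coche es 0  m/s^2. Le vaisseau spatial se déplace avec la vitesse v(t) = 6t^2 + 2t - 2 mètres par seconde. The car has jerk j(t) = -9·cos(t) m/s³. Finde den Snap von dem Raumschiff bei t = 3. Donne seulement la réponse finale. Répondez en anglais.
The snap at t = 3 is s = 0.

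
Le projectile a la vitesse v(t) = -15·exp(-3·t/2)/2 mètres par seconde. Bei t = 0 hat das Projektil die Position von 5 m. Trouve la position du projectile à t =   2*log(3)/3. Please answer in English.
We must find the antiderivative of our velocity equation v(t) = -15·exp(-3·t/2)/2 1 time. Integrating velocity and using the initial condition x(0) = 5, we get x(t) = 5·exp(-3·t/2). From the given position equation x(t) = 5·exp(-3·t/2), we substitute t = 2*log(3)/3 to get x = 5/3.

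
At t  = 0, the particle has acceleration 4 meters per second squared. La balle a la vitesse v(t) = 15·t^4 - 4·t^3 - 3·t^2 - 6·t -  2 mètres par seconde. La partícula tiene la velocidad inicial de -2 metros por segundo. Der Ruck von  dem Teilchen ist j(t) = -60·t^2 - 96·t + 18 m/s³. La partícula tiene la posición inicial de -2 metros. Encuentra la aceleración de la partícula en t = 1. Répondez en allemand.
Um dies zu lösen, müssen wir 1 Stammfunktion unserer Gleichung für den Ruck j(t) = -60·t^2 - 96·t + 18 finden. Durch Integration von dem Ruck und Verwendung der Anfangsbedingung a(0) = 4, erhalten wir a(t) = -20·t^3 - 48·t^2 + 18·t + 4. Wir haben die Beschleunigung a(t) = -20·t^3 - 48·t^2 + 18·t + 4. Durch Einsetzen von t = 1: a(1) = -46.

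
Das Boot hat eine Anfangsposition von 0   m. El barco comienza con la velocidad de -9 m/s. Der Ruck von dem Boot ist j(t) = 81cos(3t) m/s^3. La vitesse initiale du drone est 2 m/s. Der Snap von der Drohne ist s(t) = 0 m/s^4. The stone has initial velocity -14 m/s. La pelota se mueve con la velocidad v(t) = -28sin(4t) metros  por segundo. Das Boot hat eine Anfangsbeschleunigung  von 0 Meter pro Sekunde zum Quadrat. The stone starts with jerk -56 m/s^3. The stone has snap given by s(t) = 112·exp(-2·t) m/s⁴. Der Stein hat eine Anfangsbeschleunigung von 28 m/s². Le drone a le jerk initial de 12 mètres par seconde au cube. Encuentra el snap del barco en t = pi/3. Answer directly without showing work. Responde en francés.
Le snap à t = pi/3 est s = 0.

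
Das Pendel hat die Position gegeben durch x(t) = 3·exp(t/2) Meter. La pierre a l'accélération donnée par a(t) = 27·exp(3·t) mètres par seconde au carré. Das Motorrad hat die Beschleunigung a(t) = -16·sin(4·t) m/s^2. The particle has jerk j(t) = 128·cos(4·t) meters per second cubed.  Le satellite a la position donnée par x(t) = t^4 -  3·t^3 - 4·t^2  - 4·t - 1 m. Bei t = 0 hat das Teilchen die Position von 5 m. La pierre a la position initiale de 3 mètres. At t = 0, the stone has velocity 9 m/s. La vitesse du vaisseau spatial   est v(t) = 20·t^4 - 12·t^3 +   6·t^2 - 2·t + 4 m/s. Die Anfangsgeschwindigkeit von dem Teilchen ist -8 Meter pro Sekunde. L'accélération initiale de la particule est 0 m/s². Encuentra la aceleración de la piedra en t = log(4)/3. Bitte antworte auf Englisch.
Using a(t) = 27·exp(3·t) and substituting t = log(4)/3, we find a = 108.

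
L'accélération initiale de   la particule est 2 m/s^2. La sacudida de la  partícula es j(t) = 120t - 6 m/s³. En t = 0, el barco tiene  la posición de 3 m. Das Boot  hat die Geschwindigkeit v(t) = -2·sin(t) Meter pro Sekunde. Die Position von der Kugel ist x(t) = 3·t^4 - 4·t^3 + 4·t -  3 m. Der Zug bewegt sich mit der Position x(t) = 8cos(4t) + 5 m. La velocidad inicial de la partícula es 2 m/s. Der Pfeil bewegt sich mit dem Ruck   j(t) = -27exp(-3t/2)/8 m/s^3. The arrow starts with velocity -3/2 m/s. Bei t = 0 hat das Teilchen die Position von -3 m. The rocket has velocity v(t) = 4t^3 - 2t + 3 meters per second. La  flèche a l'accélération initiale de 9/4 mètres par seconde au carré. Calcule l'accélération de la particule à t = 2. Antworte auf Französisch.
Pour résoudre ceci, nous devons prendre 1 intégrale de notre équation du jerk j(t) = 120·t - 6. L'intégrale du jerk est l'accélération. En utilisant a(0) = 2, nous obtenons a(t) = 60·t^2 - 6·t + 2. De l'équation de l'accélération a(t) = 60·t^2 - 6·t + 2, nous substituons t = 2 pour obtenir a = 230.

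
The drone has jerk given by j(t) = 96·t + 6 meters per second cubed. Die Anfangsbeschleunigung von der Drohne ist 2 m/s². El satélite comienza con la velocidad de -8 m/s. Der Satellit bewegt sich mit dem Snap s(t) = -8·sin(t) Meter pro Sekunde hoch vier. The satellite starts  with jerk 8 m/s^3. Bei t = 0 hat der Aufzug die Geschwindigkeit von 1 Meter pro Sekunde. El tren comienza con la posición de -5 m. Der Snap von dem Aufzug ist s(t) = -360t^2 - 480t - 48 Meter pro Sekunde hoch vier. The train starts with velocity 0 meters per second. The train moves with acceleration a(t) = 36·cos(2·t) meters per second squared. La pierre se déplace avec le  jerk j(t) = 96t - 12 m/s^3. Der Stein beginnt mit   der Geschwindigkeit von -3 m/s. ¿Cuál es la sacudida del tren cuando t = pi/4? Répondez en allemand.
Ausgehend von der Beschleunigung a(t) = 36·cos(2·t), nehmen wir 1 Ableitung. Durch Ableiten von der Beschleunigung erhalten wir den Ruck: j(t) = -72·sin(2·t). Mit j(t) = -72·sin(2·t) und Einsetzen von t = pi/4, finden wir j = -72.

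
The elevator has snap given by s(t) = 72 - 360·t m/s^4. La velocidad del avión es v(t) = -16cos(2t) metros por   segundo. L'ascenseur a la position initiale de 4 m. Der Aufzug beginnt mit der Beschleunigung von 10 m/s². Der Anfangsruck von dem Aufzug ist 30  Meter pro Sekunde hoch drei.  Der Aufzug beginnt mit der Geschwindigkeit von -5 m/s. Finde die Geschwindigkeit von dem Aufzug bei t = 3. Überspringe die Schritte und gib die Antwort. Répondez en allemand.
v(3) = -731.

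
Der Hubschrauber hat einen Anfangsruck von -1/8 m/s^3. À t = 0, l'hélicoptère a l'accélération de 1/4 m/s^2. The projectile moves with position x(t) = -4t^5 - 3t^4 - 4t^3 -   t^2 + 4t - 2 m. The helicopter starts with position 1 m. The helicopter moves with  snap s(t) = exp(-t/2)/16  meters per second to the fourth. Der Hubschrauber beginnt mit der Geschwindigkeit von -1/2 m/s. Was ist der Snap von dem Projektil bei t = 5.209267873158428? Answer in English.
We must differentiate our position equation x(t) = -4·t^5 - 3·t^4 - 4·t^3 - t^2 + 4·t - 2 4 times. Taking d/dt of x(t), we find v(t) = -20·t^4 - 12·t^3 - 12·t^2 - 2·t + 4. Differentiating velocity, we get acceleration: a(t) = -80·t^3 - 36·t^2 - 24·t - 2. Differentiating acceleration, we get jerk: j(t) = -240·t^2 - 72·t - 24. Taking d/dt of j(t), we find s(t) = -480·t - 72. Using s(t) = -480·t - 72 and substituting t = 5.209267873158428, we find s = -2572.44857911605.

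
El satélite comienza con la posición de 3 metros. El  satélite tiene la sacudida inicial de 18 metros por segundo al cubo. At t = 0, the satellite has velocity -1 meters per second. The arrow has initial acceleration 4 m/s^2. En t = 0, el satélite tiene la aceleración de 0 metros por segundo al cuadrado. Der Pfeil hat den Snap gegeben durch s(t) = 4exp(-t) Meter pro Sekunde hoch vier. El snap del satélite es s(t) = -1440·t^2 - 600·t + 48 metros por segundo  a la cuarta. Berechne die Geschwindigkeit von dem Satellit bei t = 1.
Ausgehend von dem Snap s(t) = -1440·t^2 - 600·t + 48, nehmen wir 3 Integrale. Durch Integration von dem Snap und Verwendung der Anfangsbedingung j(0) = 18, erhalten wir j(t) = -480·t^3 - 300·t^2 + 48·t + 18. Durch Integration von dem Ruck und Verwendung der Anfangsbedingung a(0) = 0, erhalten wir a(t) = 2·t·(-60·t^3 - 50·t^2 + 12·t + 9). Durch Integration von der Beschleunigung und Verwendung der Anfangsbedingung v(0) = -1, erhalten wir v(t) = -24·t^5 - 25·t^4 + 8·t^3 + 9·t^2 - 1. Aus der Gleichung für die Geschwindigkeit v(t) = -24·t^5 - 25·t^4 + 8·t^3 + 9·t^2 - 1, setzen wir t = 1 ein und erhalten v = -33.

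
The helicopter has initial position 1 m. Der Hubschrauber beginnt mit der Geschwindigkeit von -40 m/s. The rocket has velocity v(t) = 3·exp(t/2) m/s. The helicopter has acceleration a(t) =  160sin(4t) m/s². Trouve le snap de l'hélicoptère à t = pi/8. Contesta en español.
Partiendo de la aceleración a(t) = 160·sin(4·t), tomamos 2 derivadas. La derivada de la aceleración da la sacudida: j(t) = 640·cos(4·t). La derivada de la sacudida da el snap: s(t) = -2560·sin(4·t). De la ecuación del snap s(t) = -2560·sin(4·t), sustituimos t = pi/8 para obtener s = -2560.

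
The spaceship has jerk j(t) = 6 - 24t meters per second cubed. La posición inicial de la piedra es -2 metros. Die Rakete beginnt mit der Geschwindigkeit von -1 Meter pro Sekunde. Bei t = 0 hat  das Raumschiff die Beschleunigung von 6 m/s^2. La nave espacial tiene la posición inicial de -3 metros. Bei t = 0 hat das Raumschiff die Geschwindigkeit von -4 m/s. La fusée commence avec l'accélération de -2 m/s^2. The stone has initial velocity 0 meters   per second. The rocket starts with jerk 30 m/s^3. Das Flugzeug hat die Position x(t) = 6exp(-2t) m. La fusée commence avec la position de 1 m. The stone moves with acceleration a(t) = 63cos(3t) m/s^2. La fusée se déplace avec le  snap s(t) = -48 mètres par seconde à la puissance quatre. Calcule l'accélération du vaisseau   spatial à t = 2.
En partant du jerk j(t) = 6 - 24·t, nous prenons 1 intégrale. L'intégrale du jerk est l'accélération. En utilisant a(0) = 6, nous obtenons a(t) = -12·t^2 + 6·t + 6. De l'équation de l'accélération a(t) = -12·t^2 + 6·t + 6, nous substituons t = 2 pour obtenir a = -30.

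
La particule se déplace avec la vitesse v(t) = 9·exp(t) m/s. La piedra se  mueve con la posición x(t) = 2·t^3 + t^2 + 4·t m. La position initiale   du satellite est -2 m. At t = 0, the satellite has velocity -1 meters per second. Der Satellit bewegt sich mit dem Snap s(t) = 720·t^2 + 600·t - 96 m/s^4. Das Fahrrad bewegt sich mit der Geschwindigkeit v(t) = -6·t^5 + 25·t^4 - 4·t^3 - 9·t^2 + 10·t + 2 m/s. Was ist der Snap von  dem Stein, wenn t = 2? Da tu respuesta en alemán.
Wir müssen unsere Gleichung für die Position x(t) = 2·t^3 + t^2 + 4·t 4-mal ableiten. Die Ableitung von der Position ergibt die Geschwindigkeit: v(t) = 6·t^2 + 2·t + 4. Die Ableitung von der Geschwindigkeit ergibt die Beschleunigung: a(t) = 12·t + 2. Mit d/dt von a(t) finden wir j(t) = 12. Mit d/dt von j(t) finden wir s(t) = 0. Wir haben den Snap s(t) = 0. Durch Einsetzen von t = 2: s(2) = 0.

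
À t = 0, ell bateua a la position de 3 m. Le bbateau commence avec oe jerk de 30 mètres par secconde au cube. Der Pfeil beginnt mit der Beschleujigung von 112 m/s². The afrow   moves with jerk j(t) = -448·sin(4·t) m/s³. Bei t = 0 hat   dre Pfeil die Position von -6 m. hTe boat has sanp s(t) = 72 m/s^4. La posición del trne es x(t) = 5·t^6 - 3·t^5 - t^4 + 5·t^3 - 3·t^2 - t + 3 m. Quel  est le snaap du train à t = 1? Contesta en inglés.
Starting from position x(t) = 5·t^6 - 3·t^5 - t^4 + 5·t^3 - 3·t^2 - t + 3, we take 4 derivatives. Differentiating position, we get velocity: v(t) = 30·t^5 - 15·t^4 - 4·t^3 + 15·t^2 - 6·t - 1. Taking d/dt of v(t), we find a(t) = 150·t^4 - 60·t^3 - 12·t^2 + 30·t - 6. Taking d/dt of a(t), we find j(t) = 600·t^3 - 180·t^2 - 24·t + 30. Differentiating jerk, we get snap: s(t) = 1800·t^2 - 360·t - 24. From the given snap equation s(t) = 1800·t^2 - 360·t - 24, we substitute t = 1 to get s = 1416.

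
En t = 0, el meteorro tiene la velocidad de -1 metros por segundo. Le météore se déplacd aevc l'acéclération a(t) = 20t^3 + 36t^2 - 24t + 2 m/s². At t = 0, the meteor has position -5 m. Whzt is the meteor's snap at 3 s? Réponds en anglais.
To solve this, we need to take 2 derivatives of our acceleration equation a(t) = 20·t^3 + 36·t^2 - 24·t + 2. The derivative of acceleration gives jerk: j(t) = 60·t^2 + 72·t - 24. The derivative of jerk gives snap: s(t) = 120·t + 72. Using s(t) = 120·t + 72 and substituting t = 3, we find s = 432.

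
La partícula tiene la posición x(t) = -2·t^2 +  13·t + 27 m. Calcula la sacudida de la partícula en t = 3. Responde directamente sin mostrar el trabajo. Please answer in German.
Die Antwort ist 0.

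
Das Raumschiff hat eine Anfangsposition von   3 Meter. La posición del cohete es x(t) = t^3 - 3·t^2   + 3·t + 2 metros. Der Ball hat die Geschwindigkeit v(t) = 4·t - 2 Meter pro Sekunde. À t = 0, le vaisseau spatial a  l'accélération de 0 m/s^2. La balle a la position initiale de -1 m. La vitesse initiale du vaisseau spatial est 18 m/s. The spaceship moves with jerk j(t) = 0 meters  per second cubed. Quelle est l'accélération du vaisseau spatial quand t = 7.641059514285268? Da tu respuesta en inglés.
To find the answer, we compute 1 integral of j(t) = 0. Taking ∫j(t)dt and applying a(0) = 0, we find a(t) = 0. Using a(t) = 0 and substituting t = 7.641059514285268, we find a = 0.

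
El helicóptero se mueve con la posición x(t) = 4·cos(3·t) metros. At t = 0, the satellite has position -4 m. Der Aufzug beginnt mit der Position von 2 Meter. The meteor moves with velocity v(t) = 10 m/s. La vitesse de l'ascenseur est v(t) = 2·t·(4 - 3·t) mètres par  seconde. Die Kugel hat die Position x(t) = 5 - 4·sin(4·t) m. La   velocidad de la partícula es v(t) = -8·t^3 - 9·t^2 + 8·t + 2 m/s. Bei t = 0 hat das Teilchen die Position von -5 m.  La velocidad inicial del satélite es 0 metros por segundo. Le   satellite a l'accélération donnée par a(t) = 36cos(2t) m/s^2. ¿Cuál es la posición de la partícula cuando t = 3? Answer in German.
Ausgehend von der Geschwindigkeit v(t) = -8·t^3 - 9·t^2 + 8·t + 2, nehmen wir 1 Stammfunktion. Durch Integration von der Geschwindigkeit und Verwendung der Anfangsbedingung x(0) = -5, erhalten wir x(t) = -2·t^4 - 3·t^3 + 4·t^2 + 2·t - 5. Wir haben die Position x(t) = -2·t^4 - 3·t^3 + 4·t^2 + 2·t - 5. Durch Einsetzen von t = 3: x(3) = -206.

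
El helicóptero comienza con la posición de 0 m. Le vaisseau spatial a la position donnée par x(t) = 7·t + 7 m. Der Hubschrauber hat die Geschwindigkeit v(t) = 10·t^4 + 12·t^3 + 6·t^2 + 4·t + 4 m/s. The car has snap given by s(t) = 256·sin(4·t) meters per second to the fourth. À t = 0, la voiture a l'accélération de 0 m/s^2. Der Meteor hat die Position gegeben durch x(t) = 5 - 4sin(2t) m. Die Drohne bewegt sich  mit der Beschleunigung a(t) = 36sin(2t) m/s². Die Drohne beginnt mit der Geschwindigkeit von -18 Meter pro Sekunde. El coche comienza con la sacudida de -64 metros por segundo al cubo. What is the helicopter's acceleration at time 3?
Starting from velocity v(t) = 10·t^4 + 12·t^3 + 6·t^2 + 4·t + 4, we take 1 derivative. Differentiating velocity, we get acceleration: a(t) = 40·t^3 + 36·t^2 + 12·t + 4. From the given acceleration equation a(t) = 40·t^3 + 36·t^2 + 12·t + 4, we substitute t = 3 to get a = 1444.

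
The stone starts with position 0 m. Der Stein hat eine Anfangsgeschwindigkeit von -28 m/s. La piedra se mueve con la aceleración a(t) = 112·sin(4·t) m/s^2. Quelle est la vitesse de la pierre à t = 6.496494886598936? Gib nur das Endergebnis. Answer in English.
v(6.496494886598936) = -18.4113105400120.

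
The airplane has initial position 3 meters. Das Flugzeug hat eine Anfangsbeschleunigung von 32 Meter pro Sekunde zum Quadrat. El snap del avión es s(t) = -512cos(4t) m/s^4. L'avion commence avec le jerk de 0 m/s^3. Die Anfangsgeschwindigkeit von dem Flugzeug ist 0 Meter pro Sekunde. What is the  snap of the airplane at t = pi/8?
From the given snap equation s(t) = -512·cos(4·t), we substitute t = pi/8 to get s = 0.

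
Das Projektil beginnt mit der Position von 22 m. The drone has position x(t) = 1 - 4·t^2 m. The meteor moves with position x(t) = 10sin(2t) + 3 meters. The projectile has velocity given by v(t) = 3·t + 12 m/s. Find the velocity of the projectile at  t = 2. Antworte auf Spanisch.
Usando v(t) = 3·t + 12 y sustituyendo t = 2, encontramos v = 18.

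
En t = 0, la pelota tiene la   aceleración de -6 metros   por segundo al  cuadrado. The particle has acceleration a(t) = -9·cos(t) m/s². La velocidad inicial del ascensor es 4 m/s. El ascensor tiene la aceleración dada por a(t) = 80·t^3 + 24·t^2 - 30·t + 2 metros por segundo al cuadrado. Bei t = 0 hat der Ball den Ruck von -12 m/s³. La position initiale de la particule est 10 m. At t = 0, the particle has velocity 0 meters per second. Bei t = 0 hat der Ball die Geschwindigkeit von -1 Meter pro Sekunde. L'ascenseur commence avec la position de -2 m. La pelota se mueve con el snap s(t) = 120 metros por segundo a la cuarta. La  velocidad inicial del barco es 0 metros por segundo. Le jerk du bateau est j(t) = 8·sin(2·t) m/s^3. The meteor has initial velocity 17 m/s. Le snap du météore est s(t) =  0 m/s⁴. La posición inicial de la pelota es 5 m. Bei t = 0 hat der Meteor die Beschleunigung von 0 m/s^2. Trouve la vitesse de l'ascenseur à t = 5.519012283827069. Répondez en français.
Nous devons trouver la primitive de notre équation de l'accélération a(t) = 80·t^3 + 24·t^2 - 30·t + 2 1 fois. En intégrant l'accélération et en utilisant la condition initiale v(0) = 4, nous obtenons v(t) = 20·t^4 + 8·t^3 - 15·t^2 + 2·t + 4. De l'équation de la vitesse v(t) = 20·t^4 + 8·t^3 - 15·t^2 + 2·t + 4, nous substituons t = 5.519012283827069 pour obtenir v = 19458.6149115523.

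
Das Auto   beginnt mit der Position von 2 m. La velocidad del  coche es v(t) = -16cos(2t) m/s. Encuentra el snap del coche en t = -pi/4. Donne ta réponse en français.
En partant de la vitesse v(t) = -16·cos(2·t), nous prenons 3 dérivées. En prenant d/dt de v(t), nous trouvons a(t) = 32·sin(2·t). En dérivant l'accélération, nous obtenons le jerk: j(t) = 64·cos(2·t). La dérivée du jerk donne le snap: s(t) = -128·sin(2·t). De l'équation du snap s(t) = -128·sin(2·t), nous substituons t = -pi/4 pour obtenir s = 128.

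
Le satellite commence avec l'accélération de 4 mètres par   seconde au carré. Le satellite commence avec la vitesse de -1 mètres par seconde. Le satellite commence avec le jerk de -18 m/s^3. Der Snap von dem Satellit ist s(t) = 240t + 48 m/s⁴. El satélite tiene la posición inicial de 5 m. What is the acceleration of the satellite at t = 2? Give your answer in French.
Nous devons trouver l'intégrale de notre équation du snap s(t) = 240·t + 48 2 fois. L'intégrale du snap est le jerk. En utilisant j(0) = -18, nous obtenons j(t) = 120·t^2 + 48·t - 18. En prenant ∫j(t)dt et en appliquant a(0) = 4, nous trouvons a(t) = 40·t^3 + 24·t^2 - 18·t + 4. Nous avons l'accélération a(t) = 40·t^3 + 24·t^2 - 18·t + 4. En substituant t = 2: a(2) = 384.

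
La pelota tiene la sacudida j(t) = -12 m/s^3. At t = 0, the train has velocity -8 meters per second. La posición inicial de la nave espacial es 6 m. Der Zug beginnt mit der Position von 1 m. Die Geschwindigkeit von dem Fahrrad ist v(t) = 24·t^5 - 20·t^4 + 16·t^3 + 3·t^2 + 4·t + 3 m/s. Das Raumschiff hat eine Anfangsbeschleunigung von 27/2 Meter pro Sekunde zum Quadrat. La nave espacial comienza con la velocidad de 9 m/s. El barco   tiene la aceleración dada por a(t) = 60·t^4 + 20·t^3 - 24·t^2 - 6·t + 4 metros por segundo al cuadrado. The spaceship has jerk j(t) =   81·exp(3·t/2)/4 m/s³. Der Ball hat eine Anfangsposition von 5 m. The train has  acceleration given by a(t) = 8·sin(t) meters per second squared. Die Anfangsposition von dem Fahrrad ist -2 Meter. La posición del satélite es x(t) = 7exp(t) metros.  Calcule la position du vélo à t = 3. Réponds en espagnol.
Necesitamos integrar nuestra ecuación de la velocidad v(t) = 24·t^5 - 20·t^4 + 16·t^3 + 3·t^2 + 4·t + 3 1 vez. La antiderivada de la velocidad, con x(0) = -2, da la posición: x(t) = 4·t^6 - 4·t^5 + 4·t^4 + t^3 + 2·t^2 + 3·t - 2. De la ecuación de la posición x(t) = 4·t^6 - 4·t^5 + 4·t^4 + t^3 + 2·t^2 + 3·t - 2, sustituimos t = 3 para obtener x = 2320.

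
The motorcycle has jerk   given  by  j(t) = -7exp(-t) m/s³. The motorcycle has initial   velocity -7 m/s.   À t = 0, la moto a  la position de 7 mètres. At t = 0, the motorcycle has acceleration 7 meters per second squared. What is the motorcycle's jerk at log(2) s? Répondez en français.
De l'équation du jerk j(t) = -7·exp(-t), nous substituons t = log(2) pour obtenir j = -7/2.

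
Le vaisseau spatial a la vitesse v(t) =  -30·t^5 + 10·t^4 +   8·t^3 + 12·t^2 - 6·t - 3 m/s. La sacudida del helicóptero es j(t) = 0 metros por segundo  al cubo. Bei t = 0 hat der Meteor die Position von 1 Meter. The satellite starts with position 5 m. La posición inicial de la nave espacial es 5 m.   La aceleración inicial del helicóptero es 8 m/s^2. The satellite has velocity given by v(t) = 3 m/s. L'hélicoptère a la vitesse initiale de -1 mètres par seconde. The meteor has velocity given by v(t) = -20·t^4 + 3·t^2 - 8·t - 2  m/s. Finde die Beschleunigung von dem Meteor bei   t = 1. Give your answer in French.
Nous devons dériver notre équation de la vitesse v(t) = -20·t^4 + 3·t^2 - 8·t - 2 1 fois. En dérivant la vitesse, nous obtenons l'accélération: a(t) = -80·t^3 + 6·t - 8. En utilisant a(t) = -80·t^3 + 6·t - 8 et en substituant t = 1, nous trouvons a = -82.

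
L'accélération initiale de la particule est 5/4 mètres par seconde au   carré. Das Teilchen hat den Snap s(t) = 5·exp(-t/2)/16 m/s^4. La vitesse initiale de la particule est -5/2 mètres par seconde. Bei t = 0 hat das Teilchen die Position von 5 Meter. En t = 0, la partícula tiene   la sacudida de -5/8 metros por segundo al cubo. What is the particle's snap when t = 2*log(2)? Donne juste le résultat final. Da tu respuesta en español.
La respuesta es 5/32.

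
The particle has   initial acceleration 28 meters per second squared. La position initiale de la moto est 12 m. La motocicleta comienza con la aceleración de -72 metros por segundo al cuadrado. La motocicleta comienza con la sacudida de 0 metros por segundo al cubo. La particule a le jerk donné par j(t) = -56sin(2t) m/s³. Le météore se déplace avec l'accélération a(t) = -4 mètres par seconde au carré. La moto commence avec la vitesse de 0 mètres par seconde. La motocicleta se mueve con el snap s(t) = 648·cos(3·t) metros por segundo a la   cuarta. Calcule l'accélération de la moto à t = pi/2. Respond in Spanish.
Debemos encontrar la integral de nuestra ecuación del snap s(t) = 648·cos(3·t) 2 veces. Tomando ∫s(t)dt y aplicando j(0) = 0, encontramos j(t) = 216·sin(3·t). Tomando ∫j(t)dt y aplicando a(0) = -72, encontramos a(t) = -72·cos(3·t). Usando a(t) = -72·cos(3·t) y sustituyendo t = pi/2, encontramos a = 0.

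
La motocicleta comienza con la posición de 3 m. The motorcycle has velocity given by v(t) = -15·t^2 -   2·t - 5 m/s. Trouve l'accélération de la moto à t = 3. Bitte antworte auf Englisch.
We must differentiate our velocity equation v(t) = -15·t^2 - 2·t - 5 1 time. The derivative of velocity gives acceleration: a(t) = -30·t - 2. From the given acceleration equation a(t) = -30·t - 2, we substitute t = 3 to get a = -92.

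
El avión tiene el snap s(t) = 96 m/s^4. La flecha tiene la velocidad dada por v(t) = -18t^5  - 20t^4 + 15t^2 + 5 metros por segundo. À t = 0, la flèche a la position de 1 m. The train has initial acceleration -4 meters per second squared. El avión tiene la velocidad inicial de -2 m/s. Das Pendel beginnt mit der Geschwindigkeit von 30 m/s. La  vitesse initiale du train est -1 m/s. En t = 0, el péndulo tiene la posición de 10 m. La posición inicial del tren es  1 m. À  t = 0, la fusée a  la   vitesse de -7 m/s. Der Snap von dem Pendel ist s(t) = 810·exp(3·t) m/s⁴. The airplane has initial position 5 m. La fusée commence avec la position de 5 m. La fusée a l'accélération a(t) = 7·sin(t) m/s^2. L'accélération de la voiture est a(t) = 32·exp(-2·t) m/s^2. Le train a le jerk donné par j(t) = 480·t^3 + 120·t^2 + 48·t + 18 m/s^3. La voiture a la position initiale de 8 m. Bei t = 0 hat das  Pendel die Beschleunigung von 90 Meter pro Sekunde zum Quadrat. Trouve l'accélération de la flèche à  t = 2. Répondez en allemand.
Ausgehend von der Geschwindigkeit v(t) = -18·t^5 - 20·t^4 + 15·t^2 + 5, nehmen wir 1 Ableitung. Die Ableitung von der Geschwindigkeit ergibt die Beschleunigung: a(t) = -90·t^4 - 80·t^3 + 30·t. Wir haben die Beschleunigung a(t) = -90·t^4 - 80·t^3 + 30·t. Durch Einsetzen von t = 2: a(2) = -2020.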